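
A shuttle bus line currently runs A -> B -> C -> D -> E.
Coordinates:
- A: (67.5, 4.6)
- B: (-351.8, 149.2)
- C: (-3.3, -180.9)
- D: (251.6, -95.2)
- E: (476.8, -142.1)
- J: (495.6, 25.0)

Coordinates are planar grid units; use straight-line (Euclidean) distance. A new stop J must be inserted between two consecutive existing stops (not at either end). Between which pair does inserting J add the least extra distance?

Added distance for inserting J between each consecutive pair:
A–B: 841.5
B–C: 916.2
C–D: 542.8
D–E: 210.1
Smallest added distance is 210.1, inserting between D and E.

between D and E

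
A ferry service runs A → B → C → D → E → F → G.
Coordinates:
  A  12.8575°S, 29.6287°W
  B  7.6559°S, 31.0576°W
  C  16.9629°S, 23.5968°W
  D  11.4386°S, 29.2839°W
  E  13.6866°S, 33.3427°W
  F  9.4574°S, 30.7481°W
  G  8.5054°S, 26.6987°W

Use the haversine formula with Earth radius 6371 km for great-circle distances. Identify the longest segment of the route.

Leg distances:
A→B: 599.1 km
B→C: 1313.9 km
C→D: 867.6 km
D→E: 506.5 km
E→F: 548.6 km
F→G: 457.2 km
The longest leg is B–C at 1313.9 km.

B–C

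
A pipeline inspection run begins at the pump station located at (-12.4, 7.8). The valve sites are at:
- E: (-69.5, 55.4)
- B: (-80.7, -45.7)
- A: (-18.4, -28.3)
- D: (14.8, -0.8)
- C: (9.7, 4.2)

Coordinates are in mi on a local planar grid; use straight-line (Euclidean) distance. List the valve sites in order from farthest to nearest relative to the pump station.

B, E, A, D, C

Distances from the pump station:
B (-80.7, -45.7): 86.8 mi
E (-69.5, 55.4): 74.3 mi
A (-18.4, -28.3): 36.6 mi
D (14.8, -0.8): 28.5 mi
C (9.7, 4.2): 22.4 mi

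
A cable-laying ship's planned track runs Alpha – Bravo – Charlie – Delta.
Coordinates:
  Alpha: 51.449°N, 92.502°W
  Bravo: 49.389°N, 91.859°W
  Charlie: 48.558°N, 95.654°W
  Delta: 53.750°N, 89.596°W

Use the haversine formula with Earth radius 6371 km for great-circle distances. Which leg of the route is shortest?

Alpha–Bravo

Leg distances:
Alpha→Bravo: 233.5 km
Bravo→Charlie: 292.0 km
Charlie→Delta: 714.9 km
The shortest leg is Alpha–Bravo at 233.5 km.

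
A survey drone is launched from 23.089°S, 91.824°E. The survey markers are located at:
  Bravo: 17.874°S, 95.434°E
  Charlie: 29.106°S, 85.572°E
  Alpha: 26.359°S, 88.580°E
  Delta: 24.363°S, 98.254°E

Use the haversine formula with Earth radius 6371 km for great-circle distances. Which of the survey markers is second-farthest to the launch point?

Bravo

Distances from the launch point (23.089°S, 91.824°E):
Charlie: 914.7 km
Bravo: 691.0 km
Delta: 669.6 km
Alpha: 489.4 km
The second-farthest is Bravo at 691.0 km.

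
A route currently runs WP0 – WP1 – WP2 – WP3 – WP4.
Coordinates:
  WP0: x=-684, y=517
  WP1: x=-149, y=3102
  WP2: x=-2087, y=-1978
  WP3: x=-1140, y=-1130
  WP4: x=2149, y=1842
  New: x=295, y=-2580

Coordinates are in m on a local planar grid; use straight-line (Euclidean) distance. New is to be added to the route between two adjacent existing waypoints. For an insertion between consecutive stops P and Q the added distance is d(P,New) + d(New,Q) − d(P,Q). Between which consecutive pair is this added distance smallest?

between WP3 and WP4

Added distance for inserting New between each consecutive pair:
WP0–WP1: 6307.6 m
WP1–WP2: 2719.1 m
WP2–WP3: 3225.7 m
WP3–WP4: 2402.1 m
Smallest added distance is 2402.1 m, inserting between WP3 and WP4.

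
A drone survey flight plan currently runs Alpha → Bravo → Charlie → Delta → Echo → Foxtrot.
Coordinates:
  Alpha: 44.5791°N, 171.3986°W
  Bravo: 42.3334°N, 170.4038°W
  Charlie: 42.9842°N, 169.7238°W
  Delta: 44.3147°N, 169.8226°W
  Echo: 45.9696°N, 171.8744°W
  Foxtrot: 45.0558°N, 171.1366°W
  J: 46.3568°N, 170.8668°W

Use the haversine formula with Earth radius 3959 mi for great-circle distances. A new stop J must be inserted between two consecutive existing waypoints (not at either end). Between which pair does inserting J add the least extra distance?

Added distance for inserting J between each consecutive pair:
Alpha–Bravo: 241.5 mi
Bravo–Charlie: 461.9 mi
Charlie–Delta: 297.6 mi
Delta–Echo: 53.2 mi
Echo–Foxtrot: 73.4 mi
Smallest added distance is 53.2 mi, inserting between Delta and Echo.

between Delta and Echo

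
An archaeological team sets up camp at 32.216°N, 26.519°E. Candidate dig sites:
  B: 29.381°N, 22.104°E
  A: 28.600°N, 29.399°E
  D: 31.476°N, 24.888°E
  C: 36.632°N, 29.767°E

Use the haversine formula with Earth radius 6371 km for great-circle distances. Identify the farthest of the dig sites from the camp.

C

Distances from the camp (32.216°N, 26.519°E):
C: 574.2 km
B: 526.4 km
A: 487.7 km
D: 174.7 km
The farthest is C at 574.2 km.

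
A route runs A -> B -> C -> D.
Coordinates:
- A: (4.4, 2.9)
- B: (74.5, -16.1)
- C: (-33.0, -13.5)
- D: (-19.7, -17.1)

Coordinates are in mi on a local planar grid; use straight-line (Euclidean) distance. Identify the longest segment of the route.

Leg distances:
A→B: 72.6 mi
B→C: 107.5 mi
C→D: 13.8 mi
The longest leg is B–C at 107.5 mi.

B–C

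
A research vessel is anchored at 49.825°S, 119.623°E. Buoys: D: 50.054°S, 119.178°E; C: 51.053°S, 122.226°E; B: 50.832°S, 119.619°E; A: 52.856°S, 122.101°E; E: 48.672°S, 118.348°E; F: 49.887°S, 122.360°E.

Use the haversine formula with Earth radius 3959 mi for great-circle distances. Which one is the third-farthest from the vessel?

Distances from the vessel (49.825°S, 119.623°E):
A: 235.1 mi
C: 142.5 mi
F: 122.0 mi
E: 98.3 mi
B: 69.6 mi
D: 25.3 mi
The third-farthest is F at 122.0 mi.

F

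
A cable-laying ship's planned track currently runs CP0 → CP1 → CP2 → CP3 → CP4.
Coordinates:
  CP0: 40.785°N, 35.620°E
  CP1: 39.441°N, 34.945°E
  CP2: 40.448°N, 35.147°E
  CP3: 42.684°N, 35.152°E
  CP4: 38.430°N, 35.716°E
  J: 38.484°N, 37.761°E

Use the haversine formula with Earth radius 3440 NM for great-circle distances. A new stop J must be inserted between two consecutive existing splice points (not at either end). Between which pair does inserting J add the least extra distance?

between CP3 and CP4

Added distance for inserting J between each consecutive pair:
CP0–CP1: 227.0 NM
CP1–CP2: 251.3 NM
CP2–CP3: 313.6 NM
CP3–CP4: 118.3 NM
Smallest added distance is 118.3 NM, inserting between CP3 and CP4.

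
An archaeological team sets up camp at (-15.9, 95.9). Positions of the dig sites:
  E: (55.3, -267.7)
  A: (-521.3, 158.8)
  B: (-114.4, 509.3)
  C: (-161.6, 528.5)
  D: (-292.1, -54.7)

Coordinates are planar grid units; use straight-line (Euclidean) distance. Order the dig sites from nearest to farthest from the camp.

D, E, B, C, A

Distances from the camp:
D (-292.1, -54.7): 314.6
E (55.3, -267.7): 370.5
B (-114.4, 509.3): 425.0
C (-161.6, 528.5): 456.5
A (-521.3, 158.8): 509.3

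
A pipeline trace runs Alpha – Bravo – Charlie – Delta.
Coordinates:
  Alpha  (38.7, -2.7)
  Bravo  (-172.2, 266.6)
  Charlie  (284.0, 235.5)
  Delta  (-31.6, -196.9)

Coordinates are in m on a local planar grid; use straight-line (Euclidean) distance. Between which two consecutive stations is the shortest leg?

Alpha–Bravo

Leg distances:
Alpha→Bravo: 342.1 m
Bravo→Charlie: 457.3 m
Charlie→Delta: 535.3 m
The shortest leg is Alpha–Bravo at 342.1 m.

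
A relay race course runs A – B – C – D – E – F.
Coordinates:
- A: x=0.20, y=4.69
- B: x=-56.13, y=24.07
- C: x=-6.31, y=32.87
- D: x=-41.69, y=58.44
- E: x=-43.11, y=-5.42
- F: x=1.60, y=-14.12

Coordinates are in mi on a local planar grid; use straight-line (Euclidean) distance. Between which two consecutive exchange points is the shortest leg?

Leg distances:
A→B: 59.6 mi
B→C: 50.6 mi
C→D: 43.7 mi
D→E: 63.9 mi
E→F: 45.5 mi
The shortest leg is C–D at 43.7 mi.

C–D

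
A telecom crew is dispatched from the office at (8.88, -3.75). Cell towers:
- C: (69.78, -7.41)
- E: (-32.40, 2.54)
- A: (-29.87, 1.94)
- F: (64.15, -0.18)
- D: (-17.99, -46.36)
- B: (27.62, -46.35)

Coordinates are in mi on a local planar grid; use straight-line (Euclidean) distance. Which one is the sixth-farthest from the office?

A

Distances from the office ((8.88, -3.75)):
C: 61.0 mi
F: 55.4 mi
D: 50.4 mi
B: 46.5 mi
E: 41.8 mi
A: 39.2 mi
The sixth-farthest is A at 39.2 mi.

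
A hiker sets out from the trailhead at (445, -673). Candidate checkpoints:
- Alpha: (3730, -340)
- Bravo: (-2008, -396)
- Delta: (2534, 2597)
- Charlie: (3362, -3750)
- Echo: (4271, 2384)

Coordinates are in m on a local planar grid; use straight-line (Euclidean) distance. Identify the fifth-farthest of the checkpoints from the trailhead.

Distances from the trailhead ((445, -673)):
Echo: 4897.3 m
Charlie: 4239.9 m
Delta: 3880.3 m
Alpha: 3301.8 m
Bravo: 2468.6 m
The fifth-farthest is Bravo at 2468.6 m.

Bravo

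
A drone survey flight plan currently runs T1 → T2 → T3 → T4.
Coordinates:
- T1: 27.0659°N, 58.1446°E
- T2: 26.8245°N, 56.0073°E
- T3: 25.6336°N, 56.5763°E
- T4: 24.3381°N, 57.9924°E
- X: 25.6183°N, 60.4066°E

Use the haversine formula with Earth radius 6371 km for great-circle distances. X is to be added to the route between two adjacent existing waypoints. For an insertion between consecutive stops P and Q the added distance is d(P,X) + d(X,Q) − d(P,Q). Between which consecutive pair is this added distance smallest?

Added distance for inserting X between each consecutive pair:
T1–T2: 522.3 km
T2–T3: 698.8 km
T3–T4: 463.1 km
Smallest added distance is 463.1 km, inserting between T3 and T4.

between T3 and T4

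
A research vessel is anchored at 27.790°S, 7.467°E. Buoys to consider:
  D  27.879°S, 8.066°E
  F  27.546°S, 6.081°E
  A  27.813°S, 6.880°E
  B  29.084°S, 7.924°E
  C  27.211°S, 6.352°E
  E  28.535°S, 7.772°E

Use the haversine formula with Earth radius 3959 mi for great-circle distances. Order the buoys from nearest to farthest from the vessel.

A, D, E, C, F, B

Distances from the vessel:
A 27.813°S, 6.880°E: 35.9 mi
D 27.879°S, 8.066°E: 37.1 mi
E 28.535°S, 7.772°E: 54.7 mi
C 27.211°S, 6.352°E: 79.2 mi
F 27.546°S, 6.081°E: 86.5 mi
B 29.084°S, 7.924°E: 93.6 mi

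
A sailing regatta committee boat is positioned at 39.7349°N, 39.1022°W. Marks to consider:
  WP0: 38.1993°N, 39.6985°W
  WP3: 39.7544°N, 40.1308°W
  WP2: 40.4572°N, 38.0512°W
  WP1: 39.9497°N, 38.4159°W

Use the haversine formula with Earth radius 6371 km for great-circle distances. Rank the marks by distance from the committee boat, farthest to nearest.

Computing each great-circle distance from 39.7349°N, 39.1022°W:
WP0 38.1993°N, 39.6985°W: 178.4 km
WP2 40.4572°N, 38.0512°W: 120.2 km
WP3 39.7544°N, 40.1308°W: 88.0 km
WP1 39.9497°N, 38.4159°W: 63.3 km

WP0, WP2, WP3, WP1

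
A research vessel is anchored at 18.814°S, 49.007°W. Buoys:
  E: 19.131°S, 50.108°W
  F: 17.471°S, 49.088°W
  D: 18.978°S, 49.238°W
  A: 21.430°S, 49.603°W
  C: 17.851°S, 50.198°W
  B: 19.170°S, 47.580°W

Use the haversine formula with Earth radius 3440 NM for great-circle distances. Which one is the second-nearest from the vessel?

E

Distance to each, sorted:
D: 16.4 NM
E: 65.3 NM
F: 80.8 NM
B: 83.8 NM
C: 89.2 NM
A: 160.6 NM
The second-nearest is E at 65.3 NM.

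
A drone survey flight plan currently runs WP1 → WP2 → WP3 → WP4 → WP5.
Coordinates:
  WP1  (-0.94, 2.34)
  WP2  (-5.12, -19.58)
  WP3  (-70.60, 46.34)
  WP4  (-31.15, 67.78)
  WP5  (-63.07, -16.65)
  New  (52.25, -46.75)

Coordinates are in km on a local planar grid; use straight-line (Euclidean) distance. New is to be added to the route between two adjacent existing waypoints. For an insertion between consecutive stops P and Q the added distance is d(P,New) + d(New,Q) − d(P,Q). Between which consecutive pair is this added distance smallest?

between WP1 and WP2

Added distance for inserting New between each consecutive pair:
WP1–WP2: 113.5 km
WP2–WP3: 124.7 km
WP3–WP4: 250.9 km
WP4–WP5: 170.6 km
Smallest added distance is 113.5 km, inserting between WP1 and WP2.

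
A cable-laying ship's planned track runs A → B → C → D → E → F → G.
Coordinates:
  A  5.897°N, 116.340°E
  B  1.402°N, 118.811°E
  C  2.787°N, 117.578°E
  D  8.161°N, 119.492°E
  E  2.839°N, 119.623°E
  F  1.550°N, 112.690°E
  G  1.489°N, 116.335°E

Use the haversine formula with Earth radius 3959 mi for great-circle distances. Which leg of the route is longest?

E–F

Leg distances:
A→B: 354.2 mi
B→C: 128.1 mi
C→D: 394.0 mi
D→E: 367.8 mi
E→F: 486.9 mi
F→G: 251.8 mi
The longest leg is E–F at 486.9 mi.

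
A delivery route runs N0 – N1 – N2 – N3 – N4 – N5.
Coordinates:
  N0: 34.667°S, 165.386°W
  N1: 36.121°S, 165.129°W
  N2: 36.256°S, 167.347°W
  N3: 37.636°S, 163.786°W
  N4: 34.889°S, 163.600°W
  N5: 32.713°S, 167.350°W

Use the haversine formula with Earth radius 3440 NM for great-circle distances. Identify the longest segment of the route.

N4–N5

Leg distances:
N0→N1: 88.2 NM
N1→N2: 107.8 NM
N2→N3: 189.9 NM
N3→N4: 165.2 NM
N4→N5: 228.2 NM
The longest leg is N4–N5 at 228.2 NM.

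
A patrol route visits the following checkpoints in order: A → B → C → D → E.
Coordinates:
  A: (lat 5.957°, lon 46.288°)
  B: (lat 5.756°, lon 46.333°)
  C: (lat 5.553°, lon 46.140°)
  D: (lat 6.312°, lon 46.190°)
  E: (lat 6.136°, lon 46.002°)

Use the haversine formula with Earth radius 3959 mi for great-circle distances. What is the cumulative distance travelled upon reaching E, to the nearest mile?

Leg distances:
A→B: 14.2 mi  (cumulative 14.2 mi)
B→C: 19.3 mi  (cumulative 33.5 mi)
C→D: 52.6 mi  (cumulative 86.1 mi)
D→E: 17.7 mi  (cumulative 103.8 mi)
Cumulative distance at E ≈ 104 mi.

104 mi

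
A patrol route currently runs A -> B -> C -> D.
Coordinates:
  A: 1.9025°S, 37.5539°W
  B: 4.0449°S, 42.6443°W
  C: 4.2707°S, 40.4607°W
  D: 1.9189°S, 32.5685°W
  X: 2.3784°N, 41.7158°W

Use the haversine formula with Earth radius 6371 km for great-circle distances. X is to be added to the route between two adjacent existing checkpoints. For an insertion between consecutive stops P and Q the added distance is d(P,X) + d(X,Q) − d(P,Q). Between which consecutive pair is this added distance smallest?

between A and B

Added distance for inserting X between each consecutive pair:
A–B: 772.1 km
B–C: 1230.6 km
C–D: 961.5 km
Smallest added distance is 772.1 km, inserting between A and B.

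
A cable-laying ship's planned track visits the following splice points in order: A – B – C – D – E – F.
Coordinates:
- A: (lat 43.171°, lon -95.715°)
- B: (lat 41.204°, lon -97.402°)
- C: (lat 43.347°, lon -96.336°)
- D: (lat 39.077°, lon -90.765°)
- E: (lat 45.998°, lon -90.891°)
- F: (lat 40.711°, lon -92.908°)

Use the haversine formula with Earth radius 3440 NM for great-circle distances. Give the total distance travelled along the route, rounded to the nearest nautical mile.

Leg distances:
A→B: 139.9 NM  (cumulative 139.9 NM)
B→C: 137.1 NM  (cumulative 277.0 NM)
C→D: 359.1 NM  (cumulative 636.1 NM)
D→E: 415.6 NM  (cumulative 1051.6 NM)
E→F: 329.4 NM  (cumulative 1381.0 NM)
Total route length ≈ 1381 NM.

1381 NM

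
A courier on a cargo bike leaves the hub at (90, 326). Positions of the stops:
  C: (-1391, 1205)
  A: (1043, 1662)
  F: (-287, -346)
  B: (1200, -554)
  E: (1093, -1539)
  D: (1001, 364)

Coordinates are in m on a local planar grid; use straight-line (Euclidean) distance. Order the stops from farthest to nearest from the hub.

Distance from the hub at (90, 326) to each:
E (1093, -1539): 2117.6 m
C (-1391, 1205): 1722.2 m
A (1043, 1662): 1641.1 m
B (1200, -554): 1416.5 m
D (1001, 364): 911.8 m
F (-287, -346): 770.5 m

E, C, A, B, D, F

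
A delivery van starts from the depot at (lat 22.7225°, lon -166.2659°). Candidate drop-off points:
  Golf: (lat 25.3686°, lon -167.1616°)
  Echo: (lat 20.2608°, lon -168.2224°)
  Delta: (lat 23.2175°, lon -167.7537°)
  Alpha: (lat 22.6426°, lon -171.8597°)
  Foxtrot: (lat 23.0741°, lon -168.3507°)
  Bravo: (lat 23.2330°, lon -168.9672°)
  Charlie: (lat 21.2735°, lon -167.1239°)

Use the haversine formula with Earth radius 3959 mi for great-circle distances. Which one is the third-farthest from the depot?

Golf

Distance to each, sorted:
Alpha: 356.6 mi
Echo: 211.5 mi
Golf: 191.4 mi
Bravo: 175.4 mi
Foxtrot: 134.9 mi
Charlie: 114.2 mi
Delta: 100.6 mi
The third-farthest is Golf at 191.4 mi.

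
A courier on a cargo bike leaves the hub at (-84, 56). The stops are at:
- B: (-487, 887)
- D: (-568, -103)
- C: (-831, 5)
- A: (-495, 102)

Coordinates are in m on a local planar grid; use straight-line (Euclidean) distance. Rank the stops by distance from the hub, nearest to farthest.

Computing each straight-line distance from (-84, 56):
A (-495, 102): 413.6 m
D (-568, -103): 509.4 m
C (-831, 5): 748.7 m
B (-487, 887): 923.6 m

A, D, C, B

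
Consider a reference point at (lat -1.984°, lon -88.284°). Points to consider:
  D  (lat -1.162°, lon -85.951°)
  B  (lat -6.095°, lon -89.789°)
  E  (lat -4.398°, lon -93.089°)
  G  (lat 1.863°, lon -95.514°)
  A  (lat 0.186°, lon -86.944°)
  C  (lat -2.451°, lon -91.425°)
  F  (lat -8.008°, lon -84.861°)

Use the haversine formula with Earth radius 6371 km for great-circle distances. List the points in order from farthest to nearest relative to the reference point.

G, F, E, B, C, A, D

Computing each great-circle distance from (lat -1.984°, lon -88.284°):
G (lat 1.863°, lon -95.514°): 910.5 km
F (lat -8.008°, lon -84.861°): 769.6 km
E (lat -4.398°, lon -93.089°): 597.2 km
B (lat -6.095°, lon -89.789°): 486.6 km
C (lat -2.451°, lon -91.425°): 352.8 km
A (lat 0.186°, lon -86.944°): 283.6 km
D (lat -1.162°, lon -85.951°): 275.0 km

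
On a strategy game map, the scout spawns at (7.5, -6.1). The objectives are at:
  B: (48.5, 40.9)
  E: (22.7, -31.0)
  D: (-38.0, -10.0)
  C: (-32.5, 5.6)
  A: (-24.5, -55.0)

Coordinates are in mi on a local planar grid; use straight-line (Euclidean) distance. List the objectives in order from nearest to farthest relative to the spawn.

E, C, D, A, B

Distances from the spawn:
E (22.7, -31.0): 29.2 mi
C (-32.5, 5.6): 41.7 mi
D (-38.0, -10.0): 45.7 mi
A (-24.5, -55.0): 58.4 mi
B (48.5, 40.9): 62.4 mi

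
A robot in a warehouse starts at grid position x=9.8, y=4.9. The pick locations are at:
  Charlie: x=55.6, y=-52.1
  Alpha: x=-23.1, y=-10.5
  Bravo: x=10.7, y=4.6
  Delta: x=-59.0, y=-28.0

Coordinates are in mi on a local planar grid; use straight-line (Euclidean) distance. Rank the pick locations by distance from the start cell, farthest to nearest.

Delta, Charlie, Alpha, Bravo

Computing each straight-line distance from x=9.8, y=4.9:
Delta x=-59.0, y=-28.0: 76.3 mi
Charlie x=55.6, y=-52.1: 73.1 mi
Alpha x=-23.1, y=-10.5: 36.3 mi
Bravo x=10.7, y=4.6: 0.9 mi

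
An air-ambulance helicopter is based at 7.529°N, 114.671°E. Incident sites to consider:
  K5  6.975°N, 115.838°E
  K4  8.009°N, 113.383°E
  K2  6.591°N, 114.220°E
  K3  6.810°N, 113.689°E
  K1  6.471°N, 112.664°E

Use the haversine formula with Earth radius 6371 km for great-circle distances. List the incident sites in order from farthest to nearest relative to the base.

K1, K4, K5, K3, K2

Computing each great-circle distance from 7.529°N, 114.671°E:
K1 6.471°N, 112.664°E: 250.8 km
K4 8.009°N, 113.383°E: 151.6 km
K5 6.975°N, 115.838°E: 142.7 km
K3 6.810°N, 113.689°E: 134.6 km
K2 6.591°N, 114.220°E: 115.6 km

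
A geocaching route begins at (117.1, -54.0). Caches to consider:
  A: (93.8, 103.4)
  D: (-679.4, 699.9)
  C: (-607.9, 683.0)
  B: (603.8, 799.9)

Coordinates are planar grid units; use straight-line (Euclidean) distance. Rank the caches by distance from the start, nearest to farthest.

Distances from the start:
A (93.8, 103.4): 159.1
B (603.8, 799.9): 982.9
C (-607.9, 683.0): 1033.8
D (-679.4, 699.9): 1096.7

A, B, C, D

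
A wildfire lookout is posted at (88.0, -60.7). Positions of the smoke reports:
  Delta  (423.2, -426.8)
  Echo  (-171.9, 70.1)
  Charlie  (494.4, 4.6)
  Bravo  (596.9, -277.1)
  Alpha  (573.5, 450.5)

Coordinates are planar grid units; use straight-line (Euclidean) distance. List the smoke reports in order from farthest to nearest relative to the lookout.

Computing each straight-line distance from (88.0, -60.7):
Alpha (573.5, 450.5): 705.0
Bravo (596.9, -277.1): 553.0
Delta (423.2, -426.8): 496.4
Charlie (494.4, 4.6): 411.6
Echo (-171.9, 70.1): 291.0

Alpha, Bravo, Delta, Charlie, Echo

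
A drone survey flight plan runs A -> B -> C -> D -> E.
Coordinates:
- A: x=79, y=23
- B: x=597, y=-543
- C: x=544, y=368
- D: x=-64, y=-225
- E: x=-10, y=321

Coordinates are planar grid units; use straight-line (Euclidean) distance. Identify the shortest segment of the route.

Leg distances:
A→B: 767.3
B→C: 912.5
C→D: 849.3
D→E: 548.7
The shortest leg is D–E at 548.7.

D–E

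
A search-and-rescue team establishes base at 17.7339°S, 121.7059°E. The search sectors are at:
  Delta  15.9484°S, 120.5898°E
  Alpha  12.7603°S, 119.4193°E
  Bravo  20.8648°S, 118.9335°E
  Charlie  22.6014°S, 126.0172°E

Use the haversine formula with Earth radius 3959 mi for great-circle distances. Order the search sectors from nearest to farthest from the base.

Delta, Bravo, Alpha, Charlie

Distances from the base:
Delta 15.9484°S, 120.5898°E: 143.8 mi
Bravo 20.8648°S, 118.9335°E: 281.9 mi
Alpha 12.7603°S, 119.4193°E: 375.9 mi
Charlie 22.6014°S, 126.0172°E: 437.3 mi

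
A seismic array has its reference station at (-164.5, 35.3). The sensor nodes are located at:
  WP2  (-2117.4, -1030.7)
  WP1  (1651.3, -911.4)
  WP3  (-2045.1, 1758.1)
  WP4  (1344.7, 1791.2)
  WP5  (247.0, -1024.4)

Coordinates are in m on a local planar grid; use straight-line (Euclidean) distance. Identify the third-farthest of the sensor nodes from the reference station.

Distance to each, sorted:
WP3: 2550.4 m
WP4: 2315.4 m
WP2: 2224.9 m
WP1: 2047.8 m
WP5: 1136.8 m
The third-farthest is WP2 at 2224.9 m.

WP2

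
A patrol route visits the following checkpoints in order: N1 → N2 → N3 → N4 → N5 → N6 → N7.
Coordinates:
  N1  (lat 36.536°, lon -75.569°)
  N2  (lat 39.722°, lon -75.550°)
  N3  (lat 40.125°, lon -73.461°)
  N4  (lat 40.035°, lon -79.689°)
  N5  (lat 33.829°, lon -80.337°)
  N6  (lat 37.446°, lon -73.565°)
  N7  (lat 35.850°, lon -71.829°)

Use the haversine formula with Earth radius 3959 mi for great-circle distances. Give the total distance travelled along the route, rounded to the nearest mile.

1695 mi

Leg distances:
N1→N2: 220.1 mi  (cumulative 220.1 mi)
N2→N3: 114.1 mi  (cumulative 334.3 mi)
N3→N4: 329.3 mi  (cumulative 663.6 mi)
N4→N5: 430.3 mi  (cumulative 1093.9 mi)
N5→N6: 454.9 mi  (cumulative 1548.7 mi)
N6→N7: 146.4 mi  (cumulative 1695.1 mi)
Total route length ≈ 1695 mi.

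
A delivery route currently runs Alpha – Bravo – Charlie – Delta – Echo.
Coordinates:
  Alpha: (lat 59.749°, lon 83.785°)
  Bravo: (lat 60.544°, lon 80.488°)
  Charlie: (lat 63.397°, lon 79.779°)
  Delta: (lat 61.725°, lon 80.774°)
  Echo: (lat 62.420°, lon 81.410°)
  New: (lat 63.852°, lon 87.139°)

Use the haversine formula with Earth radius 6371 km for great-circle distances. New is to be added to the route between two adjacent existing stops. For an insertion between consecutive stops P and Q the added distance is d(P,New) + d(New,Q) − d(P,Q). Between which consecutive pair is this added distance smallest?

between Bravo and Charlie

Added distance for inserting New between each consecutive pair:
Alpha–Bravo: 790.0 km
Bravo–Charlie: 551.3 km
Charlie–Delta: 574.6 km
Delta–Echo: 645.3 km
Smallest added distance is 551.3 km, inserting between Bravo and Charlie.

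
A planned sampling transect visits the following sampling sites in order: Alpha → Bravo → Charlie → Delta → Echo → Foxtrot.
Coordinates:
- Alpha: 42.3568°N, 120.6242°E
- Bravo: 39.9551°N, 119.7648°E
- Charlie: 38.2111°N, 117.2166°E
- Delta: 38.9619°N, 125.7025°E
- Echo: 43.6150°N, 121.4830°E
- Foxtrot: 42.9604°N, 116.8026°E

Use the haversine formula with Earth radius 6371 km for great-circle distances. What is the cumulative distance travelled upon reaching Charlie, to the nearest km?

Leg distances:
Alpha→Bravo: 276.6 km  (cumulative 276.6 km)
Bravo→Charlie: 293.2 km  (cumulative 569.8 km)
Cumulative distance at Charlie ≈ 570 km.

570 km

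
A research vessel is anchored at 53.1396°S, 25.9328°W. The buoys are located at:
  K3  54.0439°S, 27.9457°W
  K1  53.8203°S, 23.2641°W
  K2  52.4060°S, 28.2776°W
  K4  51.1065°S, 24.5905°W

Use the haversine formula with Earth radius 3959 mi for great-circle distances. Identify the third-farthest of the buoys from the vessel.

Distances from the vessel (53.1396°S, 25.9328°W):
K4: 151.6 mi
K1: 119.4 mi
K2: 110.3 mi
K3: 103.5 mi
The third-farthest is K2 at 110.3 mi.

K2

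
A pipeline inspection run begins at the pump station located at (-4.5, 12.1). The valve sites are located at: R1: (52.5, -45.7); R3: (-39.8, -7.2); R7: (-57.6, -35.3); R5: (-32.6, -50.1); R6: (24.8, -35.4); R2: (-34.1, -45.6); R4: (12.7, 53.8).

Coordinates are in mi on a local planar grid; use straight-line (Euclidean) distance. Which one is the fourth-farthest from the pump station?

Distance to each, sorted:
R1: 81.2 mi
R7: 71.2 mi
R5: 68.3 mi
R2: 64.8 mi
R6: 55.8 mi
R4: 45.1 mi
R3: 40.2 mi
The fourth-farthest is R2 at 64.8 mi.

R2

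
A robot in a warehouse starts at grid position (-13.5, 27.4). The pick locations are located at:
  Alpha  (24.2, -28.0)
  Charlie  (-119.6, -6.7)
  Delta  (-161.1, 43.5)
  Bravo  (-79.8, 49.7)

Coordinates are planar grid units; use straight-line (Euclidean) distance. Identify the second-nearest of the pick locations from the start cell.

Distance to each, sorted:
Alpha: 67.0
Bravo: 69.9
Charlie: 111.4
Delta: 148.5
The second-nearest is Bravo at 69.9.

Bravo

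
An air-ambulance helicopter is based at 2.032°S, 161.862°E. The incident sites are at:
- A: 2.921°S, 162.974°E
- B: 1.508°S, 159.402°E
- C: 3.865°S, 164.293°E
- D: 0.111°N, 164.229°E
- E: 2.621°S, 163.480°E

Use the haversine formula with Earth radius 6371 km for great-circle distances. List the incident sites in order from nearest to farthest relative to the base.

A, E, B, C, D

Distance from the base at 2.032°S, 161.862°E to each:
A 2.921°S, 162.974°E: 158.2 km
E 2.621°S, 163.480°E: 191.3 km
B 1.508°S, 159.402°E: 279.5 km
C 3.865°S, 164.293°E: 338.3 km
D 0.111°N, 164.229°E: 355.0 km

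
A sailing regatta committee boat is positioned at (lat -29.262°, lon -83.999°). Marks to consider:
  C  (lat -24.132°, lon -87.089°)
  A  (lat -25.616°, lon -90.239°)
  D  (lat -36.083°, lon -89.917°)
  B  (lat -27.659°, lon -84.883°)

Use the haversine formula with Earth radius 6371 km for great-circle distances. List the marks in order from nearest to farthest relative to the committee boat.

B, C, A, D

Computing each great-circle distance from (lat -29.262°, lon -83.999°):
B (lat -27.659°, lon -84.883°): 198.1 km
C (lat -24.132°, lon -87.089°): 647.7 km
A (lat -25.616°, lon -90.239°): 737.1 km
D (lat -36.083°, lon -89.917°): 938.7 km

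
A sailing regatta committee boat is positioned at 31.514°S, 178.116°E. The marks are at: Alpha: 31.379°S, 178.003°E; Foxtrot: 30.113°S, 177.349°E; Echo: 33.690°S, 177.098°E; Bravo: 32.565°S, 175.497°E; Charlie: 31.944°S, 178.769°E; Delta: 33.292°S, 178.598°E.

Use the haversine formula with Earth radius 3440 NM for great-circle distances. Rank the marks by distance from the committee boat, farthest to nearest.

Computing each great-circle distance from 31.514°S, 178.116°E:
Bravo 32.565°S, 175.497°E: 147.5 NM
Echo 33.690°S, 177.098°E: 140.4 NM
Delta 33.292°S, 178.598°E: 109.5 NM
Foxtrot 30.113°S, 177.349°E: 92.9 NM
Charlie 31.944°S, 178.769°E: 42.2 NM
Alpha 31.379°S, 178.003°E: 10.0 NM

Bravo, Echo, Delta, Foxtrot, Charlie, Alpha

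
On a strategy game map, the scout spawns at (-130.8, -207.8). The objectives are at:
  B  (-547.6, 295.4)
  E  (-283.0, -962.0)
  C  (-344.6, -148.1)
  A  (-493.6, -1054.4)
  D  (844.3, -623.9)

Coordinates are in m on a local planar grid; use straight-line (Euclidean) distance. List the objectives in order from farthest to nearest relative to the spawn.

Distance from the spawn at (-130.8, -207.8) to each:
D (844.3, -623.9): 1060.2 m
A (-493.6, -1054.4): 921.1 m
E (-283.0, -962.0): 769.4 m
B (-547.6, 295.4): 653.4 m
C (-344.6, -148.1): 222.0 m

D, A, E, B, C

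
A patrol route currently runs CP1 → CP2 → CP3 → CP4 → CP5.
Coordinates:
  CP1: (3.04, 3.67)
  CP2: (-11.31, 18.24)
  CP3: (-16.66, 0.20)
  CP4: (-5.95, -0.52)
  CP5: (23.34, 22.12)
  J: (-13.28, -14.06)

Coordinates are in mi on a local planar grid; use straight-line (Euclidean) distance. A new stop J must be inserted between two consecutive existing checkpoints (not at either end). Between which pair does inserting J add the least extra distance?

Added distance for inserting J between each consecutive pair:
CP1–CP2: 36.0 mi
CP2–CP3: 28.2 mi
CP3–CP4: 19.3 mi
CP4–CP5: 29.9 mi
Smallest added distance is 19.3 mi, inserting between CP3 and CP4.

between CP3 and CP4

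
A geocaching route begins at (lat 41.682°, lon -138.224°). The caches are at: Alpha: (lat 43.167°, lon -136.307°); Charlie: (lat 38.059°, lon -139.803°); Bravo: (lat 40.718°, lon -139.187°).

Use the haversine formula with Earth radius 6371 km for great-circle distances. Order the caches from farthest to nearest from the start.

Distance from the start at (lat 41.682°, lon -138.224°) to each:
Charlie (lat 38.059°, lon -139.803°): 424.8 km
Alpha (lat 43.167°, lon -136.307°): 228.1 km
Bravo (lat 40.718°, lon -139.187°): 134.1 km

Charlie, Alpha, Bravo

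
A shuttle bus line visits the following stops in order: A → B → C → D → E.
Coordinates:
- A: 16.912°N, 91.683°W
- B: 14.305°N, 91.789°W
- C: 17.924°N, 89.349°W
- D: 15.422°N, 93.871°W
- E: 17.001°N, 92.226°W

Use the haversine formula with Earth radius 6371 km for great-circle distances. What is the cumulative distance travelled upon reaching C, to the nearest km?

770 km

Leg distances:
A→B: 290.1 km  (cumulative 290.1 km)
B→C: 479.4 km  (cumulative 769.5 km)
Cumulative distance at C ≈ 770 km.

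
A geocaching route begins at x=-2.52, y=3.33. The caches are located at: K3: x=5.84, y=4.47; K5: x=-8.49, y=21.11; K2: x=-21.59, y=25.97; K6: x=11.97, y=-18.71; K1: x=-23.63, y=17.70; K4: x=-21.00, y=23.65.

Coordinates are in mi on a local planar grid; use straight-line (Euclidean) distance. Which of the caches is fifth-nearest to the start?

Distances from the start (x=-2.52, y=3.33):
K3: 8.4 mi
K5: 18.8 mi
K1: 25.5 mi
K6: 26.4 mi
K4: 27.5 mi
K2: 29.6 mi
The fifth-nearest is K4 at 27.5 mi.

K4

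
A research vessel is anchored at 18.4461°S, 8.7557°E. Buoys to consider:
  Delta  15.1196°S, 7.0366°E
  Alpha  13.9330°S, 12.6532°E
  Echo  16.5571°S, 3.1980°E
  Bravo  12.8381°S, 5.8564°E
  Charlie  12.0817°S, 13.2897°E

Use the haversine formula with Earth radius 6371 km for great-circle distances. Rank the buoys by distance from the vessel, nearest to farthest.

Distances from the vessel:
Delta 15.1196°S, 7.0366°E: 412.7 km
Echo 16.5571°S, 3.1980°E: 625.6 km
Alpha 13.9330°S, 12.6532°E: 651.9 km
Bravo 12.8381°S, 5.8564°E: 696.5 km
Charlie 12.0817°S, 13.2897°E: 858.5 km

Delta, Echo, Alpha, Bravo, Charlie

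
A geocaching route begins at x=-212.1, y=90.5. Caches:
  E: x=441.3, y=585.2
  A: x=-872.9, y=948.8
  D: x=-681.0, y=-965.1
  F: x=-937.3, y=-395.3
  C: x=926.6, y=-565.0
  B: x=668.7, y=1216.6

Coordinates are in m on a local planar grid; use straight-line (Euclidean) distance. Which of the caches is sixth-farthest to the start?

E

Distances from the start (x=-212.1, y=90.5):
B: 1429.7 m
C: 1313.9 m
D: 1155.1 m
A: 1083.2 m
F: 872.9 m
E: 819.5 m
The sixth-farthest is E at 819.5 m.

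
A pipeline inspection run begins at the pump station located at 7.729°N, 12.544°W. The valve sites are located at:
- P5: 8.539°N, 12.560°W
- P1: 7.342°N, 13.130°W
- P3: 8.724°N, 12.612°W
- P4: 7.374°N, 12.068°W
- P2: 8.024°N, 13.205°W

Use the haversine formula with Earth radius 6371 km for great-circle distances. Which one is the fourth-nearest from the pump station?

P5

Distance to each, sorted:
P4: 65.7 km
P1: 77.6 km
P2: 79.9 km
P5: 90.1 km
P3: 110.9 km
The fourth-nearest is P5 at 90.1 km.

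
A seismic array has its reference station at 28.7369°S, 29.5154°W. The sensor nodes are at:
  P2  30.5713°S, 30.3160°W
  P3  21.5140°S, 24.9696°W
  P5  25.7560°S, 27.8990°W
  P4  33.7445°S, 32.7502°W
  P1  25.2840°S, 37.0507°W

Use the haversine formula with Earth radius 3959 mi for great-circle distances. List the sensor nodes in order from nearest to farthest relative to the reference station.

Distance from the reference station at 28.7369°S, 29.5154°W to each:
P2 30.5713°S, 30.3160°W: 135.6 mi
P5 25.7560°S, 27.8990°W: 228.6 mi
P4 33.7445°S, 32.7502°W: 395.2 mi
P1 25.2840°S, 37.0507°W: 521.5 mi
P3 21.5140°S, 24.9696°W: 574.3 mi

P2, P5, P4, P1, P3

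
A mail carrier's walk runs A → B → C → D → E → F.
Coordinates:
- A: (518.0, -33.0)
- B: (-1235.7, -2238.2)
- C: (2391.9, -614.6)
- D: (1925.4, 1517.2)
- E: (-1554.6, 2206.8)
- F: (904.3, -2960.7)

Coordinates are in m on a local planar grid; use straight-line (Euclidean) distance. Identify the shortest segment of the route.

Leg distances:
A→B: 2817.5 m
B→C: 3974.4 m
C→D: 2182.2 m
D→E: 3547.7 m
E→F: 5722.7 m
The shortest leg is C–D at 2182.2 m.

C–D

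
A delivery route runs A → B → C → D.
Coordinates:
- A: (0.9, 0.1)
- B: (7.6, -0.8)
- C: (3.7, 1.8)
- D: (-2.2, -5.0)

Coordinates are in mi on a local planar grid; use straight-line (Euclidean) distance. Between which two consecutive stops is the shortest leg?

B–C

Leg distances:
A→B: 6.8 mi
B→C: 4.7 mi
C→D: 9.0 mi
The shortest leg is B–C at 4.7 mi.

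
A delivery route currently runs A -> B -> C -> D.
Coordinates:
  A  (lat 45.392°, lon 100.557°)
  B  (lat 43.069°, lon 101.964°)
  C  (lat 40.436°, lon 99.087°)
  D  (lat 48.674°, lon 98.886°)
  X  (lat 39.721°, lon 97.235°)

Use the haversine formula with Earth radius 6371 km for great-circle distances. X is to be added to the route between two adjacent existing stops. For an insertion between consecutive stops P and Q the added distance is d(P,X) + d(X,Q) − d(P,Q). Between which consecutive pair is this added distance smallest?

Added distance for inserting X between each consecutive pair:
A–B: 947.3 km
B–C: 341.0 km
C–D: 264.5 km
Smallest added distance is 264.5 km, inserting between C and D.

between C and D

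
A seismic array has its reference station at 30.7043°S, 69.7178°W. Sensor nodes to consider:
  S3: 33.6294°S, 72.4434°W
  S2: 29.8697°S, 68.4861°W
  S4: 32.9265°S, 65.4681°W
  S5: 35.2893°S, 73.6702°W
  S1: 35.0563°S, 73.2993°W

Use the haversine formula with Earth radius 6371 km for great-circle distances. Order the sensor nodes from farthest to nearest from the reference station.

S5, S1, S4, S3, S2

Distances from the reference station:
S5 35.2893°S, 73.6702°W: 629.0 km
S1 35.0563°S, 73.2993°W: 588.1 km
S4 32.9265°S, 65.4681°W: 471.4 km
S3 33.6294°S, 72.4434°W: 414.2 km
S2 29.8697°S, 68.4861°W: 150.3 km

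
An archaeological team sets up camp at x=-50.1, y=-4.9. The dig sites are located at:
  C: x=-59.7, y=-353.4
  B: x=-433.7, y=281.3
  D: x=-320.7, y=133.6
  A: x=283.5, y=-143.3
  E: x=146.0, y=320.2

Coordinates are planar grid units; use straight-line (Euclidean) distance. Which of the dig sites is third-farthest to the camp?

Distance to each, sorted:
B: 478.6
E: 379.7
A: 361.2
C: 348.6
D: 304.0
The third-farthest is A at 361.2.

A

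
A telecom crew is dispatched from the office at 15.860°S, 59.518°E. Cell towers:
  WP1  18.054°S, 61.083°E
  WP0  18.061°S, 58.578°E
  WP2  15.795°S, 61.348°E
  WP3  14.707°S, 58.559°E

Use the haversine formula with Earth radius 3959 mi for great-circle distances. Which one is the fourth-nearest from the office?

Distance to each, sorted:
WP3: 102.1 mi
WP2: 121.7 mi
WP0: 164.3 mi
WP1: 183.5 mi
The fourth-nearest is WP1 at 183.5 mi.

WP1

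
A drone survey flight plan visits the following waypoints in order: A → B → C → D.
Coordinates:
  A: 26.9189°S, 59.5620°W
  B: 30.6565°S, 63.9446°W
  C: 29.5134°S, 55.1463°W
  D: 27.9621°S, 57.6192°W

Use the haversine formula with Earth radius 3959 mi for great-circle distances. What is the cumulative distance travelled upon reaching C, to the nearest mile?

Leg distances:
A→B: 370.2 mi  (cumulative 370.2 mi)
B→C: 531.8 mi  (cumulative 902.0 mi)
Cumulative distance at C ≈ 902 mi.

902 mi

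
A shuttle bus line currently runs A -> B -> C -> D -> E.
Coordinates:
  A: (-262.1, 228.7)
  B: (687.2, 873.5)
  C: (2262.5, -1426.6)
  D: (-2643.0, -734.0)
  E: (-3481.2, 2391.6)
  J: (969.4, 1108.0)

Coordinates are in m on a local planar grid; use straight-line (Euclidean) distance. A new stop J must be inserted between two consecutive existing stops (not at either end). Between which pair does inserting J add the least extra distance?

between B and C

Added distance for inserting J between each consecutive pair:
A–B: 732.5 m
B–C: 424.5 m
C–D: 1946.2 m
D–E: 5450.9 m
Smallest added distance is 424.5 m, inserting between B and C.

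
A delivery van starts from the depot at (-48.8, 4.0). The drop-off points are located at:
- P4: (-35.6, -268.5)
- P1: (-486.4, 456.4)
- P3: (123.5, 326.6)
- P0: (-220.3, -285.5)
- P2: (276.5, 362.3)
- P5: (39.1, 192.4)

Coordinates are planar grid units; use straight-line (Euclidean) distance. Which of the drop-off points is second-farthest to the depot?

Distance to each, sorted:
P1: 629.4
P2: 483.9
P3: 365.7
P0: 336.5
P4: 272.8
P5: 207.9
The second-farthest is P2 at 483.9.

P2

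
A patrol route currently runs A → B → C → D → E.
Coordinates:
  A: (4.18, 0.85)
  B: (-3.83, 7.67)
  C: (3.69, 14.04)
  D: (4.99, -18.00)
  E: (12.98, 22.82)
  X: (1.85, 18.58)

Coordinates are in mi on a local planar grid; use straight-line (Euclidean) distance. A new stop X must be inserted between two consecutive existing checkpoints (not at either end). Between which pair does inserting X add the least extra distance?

between D and E

Added distance for inserting X between each consecutive pair:
A–B: 19.7 mi
B–C: 7.3 mi
C–D: 9.5 mi
D–E: 7.0 mi
Smallest added distance is 7.0 mi, inserting between D and E.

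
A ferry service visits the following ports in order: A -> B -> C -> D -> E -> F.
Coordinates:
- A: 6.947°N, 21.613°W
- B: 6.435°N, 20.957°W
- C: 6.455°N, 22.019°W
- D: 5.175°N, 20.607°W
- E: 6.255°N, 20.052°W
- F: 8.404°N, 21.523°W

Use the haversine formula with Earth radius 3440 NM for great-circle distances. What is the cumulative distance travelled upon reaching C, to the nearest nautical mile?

113 NM

Leg distances:
A→B: 49.8 NM  (cumulative 49.8 NM)
B→C: 63.4 NM  (cumulative 113.1 NM)
Cumulative distance at C ≈ 113 NM.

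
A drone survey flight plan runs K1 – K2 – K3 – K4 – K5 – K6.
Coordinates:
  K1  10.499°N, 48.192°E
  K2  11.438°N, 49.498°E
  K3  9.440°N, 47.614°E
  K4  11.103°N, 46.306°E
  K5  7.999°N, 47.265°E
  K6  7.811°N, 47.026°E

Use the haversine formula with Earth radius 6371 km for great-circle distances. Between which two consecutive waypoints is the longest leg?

K4–K5

Leg distances:
K1→K2: 176.7 km
K2→K3: 303.0 km
K3→K4: 233.8 km
K4→K5: 360.8 km
K5→K6: 33.6 km
The longest leg is K4–K5 at 360.8 km.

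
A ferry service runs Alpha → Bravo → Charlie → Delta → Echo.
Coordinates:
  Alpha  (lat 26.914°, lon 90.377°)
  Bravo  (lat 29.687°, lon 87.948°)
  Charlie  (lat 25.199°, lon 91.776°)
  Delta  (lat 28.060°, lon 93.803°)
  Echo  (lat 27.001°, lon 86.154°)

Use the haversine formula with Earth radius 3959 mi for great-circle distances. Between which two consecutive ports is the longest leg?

Delta–Echo

Leg distances:
Alpha→Bravo: 242.0 mi
Bravo→Charlie: 388.9 mi
Charlie→Delta: 234.0 mi
Delta→Echo: 474.3 mi
The longest leg is Delta–Echo at 474.3 mi.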